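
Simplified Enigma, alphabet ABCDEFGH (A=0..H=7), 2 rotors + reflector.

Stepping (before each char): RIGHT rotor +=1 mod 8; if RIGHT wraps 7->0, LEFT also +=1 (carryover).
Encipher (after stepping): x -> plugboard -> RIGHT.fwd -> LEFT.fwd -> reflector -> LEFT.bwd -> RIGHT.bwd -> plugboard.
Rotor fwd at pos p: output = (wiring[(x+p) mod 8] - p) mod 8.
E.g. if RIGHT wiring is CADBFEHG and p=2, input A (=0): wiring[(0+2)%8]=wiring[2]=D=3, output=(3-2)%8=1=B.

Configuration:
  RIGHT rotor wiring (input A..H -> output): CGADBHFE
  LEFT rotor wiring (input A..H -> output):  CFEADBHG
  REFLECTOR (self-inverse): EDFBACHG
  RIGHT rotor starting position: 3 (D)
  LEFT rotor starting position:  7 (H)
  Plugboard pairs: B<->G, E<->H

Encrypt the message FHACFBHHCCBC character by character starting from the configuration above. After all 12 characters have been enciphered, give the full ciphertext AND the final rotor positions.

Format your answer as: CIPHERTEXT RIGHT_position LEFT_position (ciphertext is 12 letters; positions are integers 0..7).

Answer: DEFAGCFADBHE 7 0

Derivation:
Char 1 ('F'): step: R->4, L=7; F->plug->F->R->C->L->G->refl->H->L'->A->R'->D->plug->D
Char 2 ('H'): step: R->5, L=7; H->plug->E->R->B->L->D->refl->B->L'->E->R'->H->plug->E
Char 3 ('A'): step: R->6, L=7; A->plug->A->R->H->L->A->refl->E->L'->F->R'->F->plug->F
Char 4 ('C'): step: R->7, L=7; C->plug->C->R->H->L->A->refl->E->L'->F->R'->A->plug->A
Char 5 ('F'): step: R->0, L->0 (L advanced); F->plug->F->R->H->L->G->refl->H->L'->G->R'->B->plug->G
Char 6 ('B'): step: R->1, L=0; B->plug->G->R->D->L->A->refl->E->L'->C->R'->C->plug->C
Char 7 ('H'): step: R->2, L=0; H->plug->E->R->D->L->A->refl->E->L'->C->R'->F->plug->F
Char 8 ('H'): step: R->3, L=0; H->plug->E->R->B->L->F->refl->C->L'->A->R'->A->plug->A
Char 9 ('C'): step: R->4, L=0; C->plug->C->R->B->L->F->refl->C->L'->A->R'->D->plug->D
Char 10 ('C'): step: R->5, L=0; C->plug->C->R->H->L->G->refl->H->L'->G->R'->G->plug->B
Char 11 ('B'): step: R->6, L=0; B->plug->G->R->D->L->A->refl->E->L'->C->R'->E->plug->H
Char 12 ('C'): step: R->7, L=0; C->plug->C->R->H->L->G->refl->H->L'->G->R'->H->plug->E
Final: ciphertext=DEFAGCFADBHE, RIGHT=7, LEFT=0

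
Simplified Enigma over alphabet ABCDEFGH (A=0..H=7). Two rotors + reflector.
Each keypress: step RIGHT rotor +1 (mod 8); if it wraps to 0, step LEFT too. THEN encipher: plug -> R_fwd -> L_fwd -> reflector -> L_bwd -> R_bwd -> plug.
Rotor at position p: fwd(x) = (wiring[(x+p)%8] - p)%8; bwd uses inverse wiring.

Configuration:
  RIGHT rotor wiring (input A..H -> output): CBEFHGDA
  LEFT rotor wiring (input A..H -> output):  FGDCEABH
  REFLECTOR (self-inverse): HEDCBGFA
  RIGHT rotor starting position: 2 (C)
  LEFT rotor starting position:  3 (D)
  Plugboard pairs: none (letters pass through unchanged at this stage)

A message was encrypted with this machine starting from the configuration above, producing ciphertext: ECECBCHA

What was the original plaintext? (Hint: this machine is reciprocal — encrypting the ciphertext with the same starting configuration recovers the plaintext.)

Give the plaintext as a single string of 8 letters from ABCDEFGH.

Answer: GGAGCBCH

Derivation:
Char 1 ('E'): step: R->3, L=3; E->plug->E->R->F->L->C->refl->D->L'->G->R'->G->plug->G
Char 2 ('C'): step: R->4, L=3; C->plug->C->R->H->L->A->refl->H->L'->A->R'->G->plug->G
Char 3 ('E'): step: R->5, L=3; E->plug->E->R->E->L->E->refl->B->L'->B->R'->A->plug->A
Char 4 ('C'): step: R->6, L=3; C->plug->C->R->E->L->E->refl->B->L'->B->R'->G->plug->G
Char 5 ('B'): step: R->7, L=3; B->plug->B->R->D->L->G->refl->F->L'->C->R'->C->plug->C
Char 6 ('C'): step: R->0, L->4 (L advanced); C->plug->C->R->E->L->B->refl->E->L'->B->R'->B->plug->B
Char 7 ('H'): step: R->1, L=4; H->plug->H->R->B->L->E->refl->B->L'->E->R'->C->plug->C
Char 8 ('A'): step: R->2, L=4; A->plug->A->R->C->L->F->refl->G->L'->H->R'->H->plug->H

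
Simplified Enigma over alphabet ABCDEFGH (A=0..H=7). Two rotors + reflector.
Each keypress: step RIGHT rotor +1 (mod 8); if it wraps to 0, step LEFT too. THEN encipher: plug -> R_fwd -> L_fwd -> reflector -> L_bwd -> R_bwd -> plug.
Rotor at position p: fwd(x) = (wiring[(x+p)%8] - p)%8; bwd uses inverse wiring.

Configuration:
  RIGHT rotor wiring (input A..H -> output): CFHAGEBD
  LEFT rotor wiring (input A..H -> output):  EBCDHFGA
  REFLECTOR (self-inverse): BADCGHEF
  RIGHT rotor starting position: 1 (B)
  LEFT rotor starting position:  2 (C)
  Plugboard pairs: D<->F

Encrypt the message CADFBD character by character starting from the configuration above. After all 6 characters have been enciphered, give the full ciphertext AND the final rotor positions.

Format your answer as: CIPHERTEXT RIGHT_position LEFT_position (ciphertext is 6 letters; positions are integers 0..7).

Char 1 ('C'): step: R->2, L=2; C->plug->C->R->E->L->E->refl->G->L'->F->R'->A->plug->A
Char 2 ('A'): step: R->3, L=2; A->plug->A->R->F->L->G->refl->E->L'->E->R'->H->plug->H
Char 3 ('D'): step: R->4, L=2; D->plug->F->R->B->L->B->refl->A->L'->A->R'->B->plug->B
Char 4 ('F'): step: R->5, L=2; F->plug->D->R->F->L->G->refl->E->L'->E->R'->B->plug->B
Char 5 ('B'): step: R->6, L=2; B->plug->B->R->F->L->G->refl->E->L'->E->R'->C->plug->C
Char 6 ('D'): step: R->7, L=2; D->plug->F->R->H->L->H->refl->F->L'->C->R'->H->plug->H
Final: ciphertext=AHBBCH, RIGHT=7, LEFT=2

Answer: AHBBCH 7 2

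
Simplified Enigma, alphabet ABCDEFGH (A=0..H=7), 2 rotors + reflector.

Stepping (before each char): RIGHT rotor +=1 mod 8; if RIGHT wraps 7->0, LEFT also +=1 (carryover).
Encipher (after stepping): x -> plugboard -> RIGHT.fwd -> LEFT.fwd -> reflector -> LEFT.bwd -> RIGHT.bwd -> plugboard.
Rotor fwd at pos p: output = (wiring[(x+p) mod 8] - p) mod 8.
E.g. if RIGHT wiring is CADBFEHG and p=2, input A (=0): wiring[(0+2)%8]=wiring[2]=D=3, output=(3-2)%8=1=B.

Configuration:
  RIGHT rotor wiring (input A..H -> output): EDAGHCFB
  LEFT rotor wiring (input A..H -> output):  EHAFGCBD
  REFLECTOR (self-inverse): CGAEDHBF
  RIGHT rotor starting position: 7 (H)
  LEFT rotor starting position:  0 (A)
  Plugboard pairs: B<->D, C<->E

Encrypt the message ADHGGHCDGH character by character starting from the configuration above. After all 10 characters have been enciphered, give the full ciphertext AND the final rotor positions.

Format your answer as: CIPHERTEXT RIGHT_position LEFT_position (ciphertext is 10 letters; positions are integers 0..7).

Char 1 ('A'): step: R->0, L->1 (L advanced); A->plug->A->R->E->L->B->refl->G->L'->A->R'->C->plug->E
Char 2 ('D'): step: R->1, L=1; D->plug->B->R->H->L->D->refl->E->L'->C->R'->A->plug->A
Char 3 ('H'): step: R->2, L=1; H->plug->H->R->B->L->H->refl->F->L'->D->R'->E->plug->C
Char 4 ('G'): step: R->3, L=1; G->plug->G->R->A->L->G->refl->B->L'->E->R'->B->plug->D
Char 5 ('G'): step: R->4, L=1; G->plug->G->R->E->L->B->refl->G->L'->A->R'->E->plug->C
Char 6 ('H'): step: R->5, L=1; H->plug->H->R->C->L->E->refl->D->L'->H->R'->D->plug->B
Char 7 ('C'): step: R->6, L=1; C->plug->E->R->C->L->E->refl->D->L'->H->R'->A->plug->A
Char 8 ('D'): step: R->7, L=1; D->plug->B->R->F->L->A->refl->C->L'->G->R'->H->plug->H
Char 9 ('G'): step: R->0, L->2 (L advanced); G->plug->G->R->F->L->B->refl->G->L'->A->R'->C->plug->E
Char 10 ('H'): step: R->1, L=2; H->plug->H->R->D->L->A->refl->C->L'->G->R'->D->plug->B
Final: ciphertext=EACDCBAHEB, RIGHT=1, LEFT=2

Answer: EACDCBAHEB 1 2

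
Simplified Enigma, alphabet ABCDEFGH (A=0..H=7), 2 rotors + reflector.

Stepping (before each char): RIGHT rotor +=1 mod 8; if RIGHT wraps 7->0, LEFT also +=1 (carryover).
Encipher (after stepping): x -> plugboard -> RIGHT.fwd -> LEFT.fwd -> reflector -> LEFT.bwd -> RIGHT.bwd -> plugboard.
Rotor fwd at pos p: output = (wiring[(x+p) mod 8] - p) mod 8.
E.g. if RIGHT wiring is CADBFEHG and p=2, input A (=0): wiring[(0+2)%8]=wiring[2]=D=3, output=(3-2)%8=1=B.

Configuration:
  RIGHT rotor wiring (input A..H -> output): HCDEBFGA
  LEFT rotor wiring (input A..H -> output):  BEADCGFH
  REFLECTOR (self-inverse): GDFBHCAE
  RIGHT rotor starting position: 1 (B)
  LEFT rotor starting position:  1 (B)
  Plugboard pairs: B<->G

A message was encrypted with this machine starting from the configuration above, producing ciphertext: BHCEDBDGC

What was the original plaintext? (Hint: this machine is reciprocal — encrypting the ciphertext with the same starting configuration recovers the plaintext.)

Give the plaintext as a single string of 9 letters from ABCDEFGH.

Char 1 ('B'): step: R->2, L=1; B->plug->G->R->F->L->E->refl->H->L'->B->R'->A->plug->A
Char 2 ('H'): step: R->3, L=1; H->plug->H->R->A->L->D->refl->B->L'->D->R'->D->plug->D
Char 3 ('C'): step: R->4, L=1; C->plug->C->R->C->L->C->refl->F->L'->E->R'->D->plug->D
Char 4 ('E'): step: R->5, L=1; E->plug->E->R->F->L->E->refl->H->L'->B->R'->B->plug->G
Char 5 ('D'): step: R->6, L=1; D->plug->D->R->E->L->F->refl->C->L'->C->R'->B->plug->G
Char 6 ('B'): step: R->7, L=1; B->plug->G->R->G->L->G->refl->A->L'->H->R'->H->plug->H
Char 7 ('D'): step: R->0, L->2 (L advanced); D->plug->D->R->E->L->D->refl->B->L'->B->R'->E->plug->E
Char 8 ('G'): step: R->1, L=2; G->plug->B->R->C->L->A->refl->G->L'->A->R'->D->plug->D
Char 9 ('C'): step: R->2, L=2; C->plug->C->R->H->L->C->refl->F->L'->F->R'->G->plug->B

Answer: ADDGGHEDB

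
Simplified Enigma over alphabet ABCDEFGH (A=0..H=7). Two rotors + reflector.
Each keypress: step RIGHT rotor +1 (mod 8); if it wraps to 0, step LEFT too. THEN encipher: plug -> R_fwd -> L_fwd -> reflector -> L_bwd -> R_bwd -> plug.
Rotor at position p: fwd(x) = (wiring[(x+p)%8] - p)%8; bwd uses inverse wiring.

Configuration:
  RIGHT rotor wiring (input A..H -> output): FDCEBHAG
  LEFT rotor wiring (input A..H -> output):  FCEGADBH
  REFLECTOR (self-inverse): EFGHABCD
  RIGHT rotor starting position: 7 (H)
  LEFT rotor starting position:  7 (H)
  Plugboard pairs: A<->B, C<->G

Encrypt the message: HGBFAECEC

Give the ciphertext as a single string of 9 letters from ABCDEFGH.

Answer: CAEGEDHBG

Derivation:
Char 1 ('H'): step: R->0, L->0 (L advanced); H->plug->H->R->G->L->B->refl->F->L'->A->R'->G->plug->C
Char 2 ('G'): step: R->1, L=0; G->plug->C->R->D->L->G->refl->C->L'->B->R'->B->plug->A
Char 3 ('B'): step: R->2, L=0; B->plug->A->R->A->L->F->refl->B->L'->G->R'->E->plug->E
Char 4 ('F'): step: R->3, L=0; F->plug->F->R->C->L->E->refl->A->L'->E->R'->C->plug->G
Char 5 ('A'): step: R->4, L=0; A->plug->B->R->D->L->G->refl->C->L'->B->R'->E->plug->E
Char 6 ('E'): step: R->5, L=0; E->plug->E->R->G->L->B->refl->F->L'->A->R'->D->plug->D
Char 7 ('C'): step: R->6, L=0; C->plug->G->R->D->L->G->refl->C->L'->B->R'->H->plug->H
Char 8 ('E'): step: R->7, L=0; E->plug->E->R->F->L->D->refl->H->L'->H->R'->A->plug->B
Char 9 ('C'): step: R->0, L->1 (L advanced); C->plug->G->R->A->L->B->refl->F->L'->C->R'->C->plug->G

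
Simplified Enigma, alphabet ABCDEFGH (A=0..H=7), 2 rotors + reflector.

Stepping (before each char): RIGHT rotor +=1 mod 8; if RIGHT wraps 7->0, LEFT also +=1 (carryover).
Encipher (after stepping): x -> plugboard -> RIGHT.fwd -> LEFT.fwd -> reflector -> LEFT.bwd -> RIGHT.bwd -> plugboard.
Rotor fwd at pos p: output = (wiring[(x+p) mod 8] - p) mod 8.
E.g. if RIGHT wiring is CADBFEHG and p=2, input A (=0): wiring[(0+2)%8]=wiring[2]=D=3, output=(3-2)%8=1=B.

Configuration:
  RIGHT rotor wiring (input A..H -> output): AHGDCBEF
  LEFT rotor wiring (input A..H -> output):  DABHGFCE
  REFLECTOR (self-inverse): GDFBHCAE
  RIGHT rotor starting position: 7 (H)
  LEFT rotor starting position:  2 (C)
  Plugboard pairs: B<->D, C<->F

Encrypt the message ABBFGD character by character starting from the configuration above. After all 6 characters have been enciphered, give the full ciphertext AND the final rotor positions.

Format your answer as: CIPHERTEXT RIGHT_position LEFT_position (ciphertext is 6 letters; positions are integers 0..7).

Answer: BGHEAH 5 3

Derivation:
Char 1 ('A'): step: R->0, L->3 (L advanced); A->plug->A->R->A->L->E->refl->H->L'->D->R'->D->plug->B
Char 2 ('B'): step: R->1, L=3; B->plug->D->R->B->L->D->refl->B->L'->E->R'->G->plug->G
Char 3 ('B'): step: R->2, L=3; B->plug->D->R->H->L->G->refl->A->L'->F->R'->H->plug->H
Char 4 ('F'): step: R->3, L=3; F->plug->C->R->G->L->F->refl->C->L'->C->R'->E->plug->E
Char 5 ('G'): step: R->4, L=3; G->plug->G->R->C->L->C->refl->F->L'->G->R'->A->plug->A
Char 6 ('D'): step: R->5, L=3; D->plug->B->R->H->L->G->refl->A->L'->F->R'->H->plug->H
Final: ciphertext=BGHEAH, RIGHT=5, LEFT=3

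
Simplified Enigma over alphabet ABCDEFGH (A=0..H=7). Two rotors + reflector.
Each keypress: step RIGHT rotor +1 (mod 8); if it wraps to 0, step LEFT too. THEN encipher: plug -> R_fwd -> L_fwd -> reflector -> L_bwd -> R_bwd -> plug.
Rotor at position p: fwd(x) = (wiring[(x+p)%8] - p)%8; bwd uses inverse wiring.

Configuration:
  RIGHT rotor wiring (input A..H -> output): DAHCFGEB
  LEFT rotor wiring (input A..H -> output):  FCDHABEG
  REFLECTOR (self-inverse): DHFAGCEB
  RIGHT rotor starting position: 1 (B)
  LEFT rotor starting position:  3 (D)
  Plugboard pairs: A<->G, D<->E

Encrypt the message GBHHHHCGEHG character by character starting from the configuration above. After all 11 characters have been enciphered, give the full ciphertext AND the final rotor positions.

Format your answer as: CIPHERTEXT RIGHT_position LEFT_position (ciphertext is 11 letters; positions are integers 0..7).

Char 1 ('G'): step: R->2, L=3; G->plug->A->R->F->L->C->refl->F->L'->B->R'->G->plug->A
Char 2 ('B'): step: R->3, L=3; B->plug->B->R->C->L->G->refl->E->L'->A->R'->F->plug->F
Char 3 ('H'): step: R->4, L=3; H->plug->H->R->G->L->H->refl->B->L'->D->R'->G->plug->A
Char 4 ('H'): step: R->5, L=3; H->plug->H->R->A->L->E->refl->G->L'->C->R'->F->plug->F
Char 5 ('H'): step: R->6, L=3; H->plug->H->R->A->L->E->refl->G->L'->C->R'->D->plug->E
Char 6 ('H'): step: R->7, L=3; H->plug->H->R->F->L->C->refl->F->L'->B->R'->C->plug->C
Char 7 ('C'): step: R->0, L->4 (L advanced); C->plug->C->R->H->L->D->refl->A->L'->C->R'->D->plug->E
Char 8 ('G'): step: R->1, L=4; G->plug->A->R->H->L->D->refl->A->L'->C->R'->H->plug->H
Char 9 ('E'): step: R->2, L=4; E->plug->D->R->E->L->B->refl->H->L'->G->R'->H->plug->H
Char 10 ('H'): step: R->3, L=4; H->plug->H->R->E->L->B->refl->H->L'->G->R'->E->plug->D
Char 11 ('G'): step: R->4, L=4; G->plug->A->R->B->L->F->refl->C->L'->D->R'->G->plug->A
Final: ciphertext=AFAFECEHHDA, RIGHT=4, LEFT=4

Answer: AFAFECEHHDA 4 4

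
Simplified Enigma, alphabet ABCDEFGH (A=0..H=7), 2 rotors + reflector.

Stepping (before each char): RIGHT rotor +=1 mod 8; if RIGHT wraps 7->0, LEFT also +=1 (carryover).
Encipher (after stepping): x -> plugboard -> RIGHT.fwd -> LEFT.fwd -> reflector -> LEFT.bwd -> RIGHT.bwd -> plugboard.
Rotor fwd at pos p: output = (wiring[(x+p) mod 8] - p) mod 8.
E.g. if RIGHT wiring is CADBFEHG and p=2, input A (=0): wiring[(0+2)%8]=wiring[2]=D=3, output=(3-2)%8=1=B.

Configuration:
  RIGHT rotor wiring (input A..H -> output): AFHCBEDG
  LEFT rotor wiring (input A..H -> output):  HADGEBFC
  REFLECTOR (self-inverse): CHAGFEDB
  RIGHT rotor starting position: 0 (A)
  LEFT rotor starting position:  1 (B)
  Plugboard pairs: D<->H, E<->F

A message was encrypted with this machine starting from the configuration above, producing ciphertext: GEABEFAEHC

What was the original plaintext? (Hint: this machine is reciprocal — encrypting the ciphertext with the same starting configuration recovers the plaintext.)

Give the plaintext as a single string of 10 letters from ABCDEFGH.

Char 1 ('G'): step: R->1, L=1; G->plug->G->R->F->L->E->refl->F->L'->C->R'->F->plug->E
Char 2 ('E'): step: R->2, L=1; E->plug->F->R->E->L->A->refl->C->L'->B->R'->E->plug->F
Char 3 ('A'): step: R->3, L=1; A->plug->A->R->H->L->G->refl->D->L'->D->R'->E->plug->F
Char 4 ('B'): step: R->4, L=1; B->plug->B->R->A->L->H->refl->B->L'->G->R'->H->plug->D
Char 5 ('E'): step: R->5, L=1; E->plug->F->R->C->L->F->refl->E->L'->F->R'->G->plug->G
Char 6 ('F'): step: R->6, L=1; F->plug->E->R->B->L->C->refl->A->L'->E->R'->F->plug->E
Char 7 ('A'): step: R->7, L=1; A->plug->A->R->H->L->G->refl->D->L'->D->R'->E->plug->F
Char 8 ('E'): step: R->0, L->2 (L advanced); E->plug->F->R->E->L->D->refl->G->L'->H->R'->C->plug->C
Char 9 ('H'): step: R->1, L=2; H->plug->D->R->A->L->B->refl->H->L'->D->R'->E->plug->F
Char 10 ('C'): step: R->2, L=2; C->plug->C->R->H->L->G->refl->D->L'->E->R'->F->plug->E

Answer: EFFDGEFCFE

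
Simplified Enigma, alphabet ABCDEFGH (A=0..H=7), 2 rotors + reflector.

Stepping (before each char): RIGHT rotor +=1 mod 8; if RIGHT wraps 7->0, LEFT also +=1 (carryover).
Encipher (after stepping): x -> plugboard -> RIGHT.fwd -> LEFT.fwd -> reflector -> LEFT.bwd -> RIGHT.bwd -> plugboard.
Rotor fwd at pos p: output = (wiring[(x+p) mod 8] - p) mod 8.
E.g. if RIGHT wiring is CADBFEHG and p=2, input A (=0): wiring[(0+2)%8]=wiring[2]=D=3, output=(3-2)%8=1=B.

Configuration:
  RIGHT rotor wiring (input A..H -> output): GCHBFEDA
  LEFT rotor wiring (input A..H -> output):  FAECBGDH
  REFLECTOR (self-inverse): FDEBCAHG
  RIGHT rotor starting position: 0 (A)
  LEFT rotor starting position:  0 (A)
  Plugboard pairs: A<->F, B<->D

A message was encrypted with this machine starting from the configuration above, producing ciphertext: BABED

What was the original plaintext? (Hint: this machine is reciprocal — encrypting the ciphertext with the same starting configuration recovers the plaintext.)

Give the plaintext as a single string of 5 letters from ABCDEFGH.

Char 1 ('B'): step: R->1, L=0; B->plug->D->R->E->L->B->refl->D->L'->G->R'->B->plug->D
Char 2 ('A'): step: R->2, L=0; A->plug->F->R->G->L->D->refl->B->L'->E->R'->G->plug->G
Char 3 ('B'): step: R->3, L=0; B->plug->D->R->A->L->F->refl->A->L'->B->R'->C->plug->C
Char 4 ('E'): step: R->4, L=0; E->plug->E->R->C->L->E->refl->C->L'->D->R'->G->plug->G
Char 5 ('D'): step: R->5, L=0; D->plug->B->R->G->L->D->refl->B->L'->E->R'->G->plug->G

Answer: DGCGG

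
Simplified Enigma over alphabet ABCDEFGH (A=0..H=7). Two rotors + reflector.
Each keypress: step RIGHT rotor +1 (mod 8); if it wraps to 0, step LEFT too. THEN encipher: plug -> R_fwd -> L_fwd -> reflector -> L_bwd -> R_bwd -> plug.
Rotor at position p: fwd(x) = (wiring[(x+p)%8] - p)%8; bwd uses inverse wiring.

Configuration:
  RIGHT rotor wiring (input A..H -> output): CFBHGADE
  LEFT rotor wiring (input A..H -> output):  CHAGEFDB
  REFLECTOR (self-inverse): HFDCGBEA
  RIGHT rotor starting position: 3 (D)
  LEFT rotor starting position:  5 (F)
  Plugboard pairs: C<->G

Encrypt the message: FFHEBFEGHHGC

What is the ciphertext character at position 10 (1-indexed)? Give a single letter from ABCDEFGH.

Char 1 ('F'): step: R->4, L=5; F->plug->F->R->B->L->G->refl->E->L'->C->R'->A->plug->A
Char 2 ('F'): step: R->5, L=5; F->plug->F->R->E->L->C->refl->D->L'->F->R'->D->plug->D
Char 3 ('H'): step: R->6, L=5; H->plug->H->R->C->L->E->refl->G->L'->B->R'->F->plug->F
Char 4 ('E'): step: R->7, L=5; E->plug->E->R->A->L->A->refl->H->L'->H->R'->F->plug->F
Char 5 ('B'): step: R->0, L->6 (L advanced); B->plug->B->R->F->L->A->refl->H->L'->H->R'->D->plug->D
Char 6 ('F'): step: R->1, L=6; F->plug->F->R->C->L->E->refl->G->L'->G->R'->C->plug->G
Char 7 ('E'): step: R->2, L=6; E->plug->E->R->B->L->D->refl->C->L'->E->R'->C->plug->G
Char 8 ('G'): step: R->3, L=6; G->plug->C->R->F->L->A->refl->H->L'->H->R'->F->plug->F
Char 9 ('H'): step: R->4, L=6; H->plug->H->R->D->L->B->refl->F->L'->A->R'->D->plug->D
Char 10 ('H'): step: R->5, L=6; H->plug->H->R->B->L->D->refl->C->L'->E->R'->F->plug->F

F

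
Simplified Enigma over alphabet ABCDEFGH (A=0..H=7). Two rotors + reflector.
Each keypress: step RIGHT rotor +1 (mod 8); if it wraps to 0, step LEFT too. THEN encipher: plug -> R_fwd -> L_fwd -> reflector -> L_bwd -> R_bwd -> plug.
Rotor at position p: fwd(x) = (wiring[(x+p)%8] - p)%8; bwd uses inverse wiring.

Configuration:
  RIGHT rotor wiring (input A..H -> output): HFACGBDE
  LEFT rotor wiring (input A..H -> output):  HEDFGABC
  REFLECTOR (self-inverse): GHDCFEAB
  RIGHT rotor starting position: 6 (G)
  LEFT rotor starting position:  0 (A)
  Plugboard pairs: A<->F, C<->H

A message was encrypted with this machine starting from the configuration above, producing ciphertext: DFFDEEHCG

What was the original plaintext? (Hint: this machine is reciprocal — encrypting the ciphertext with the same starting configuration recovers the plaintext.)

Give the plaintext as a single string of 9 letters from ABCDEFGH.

Char 1 ('D'): step: R->7, L=0; D->plug->D->R->B->L->E->refl->F->L'->D->R'->E->plug->E
Char 2 ('F'): step: R->0, L->1 (L advanced); F->plug->A->R->H->L->G->refl->A->L'->F->R'->B->plug->B
Char 3 ('F'): step: R->1, L=1; F->plug->A->R->E->L->H->refl->B->L'->G->R'->H->plug->C
Char 4 ('D'): step: R->2, L=1; D->plug->D->R->H->L->G->refl->A->L'->F->R'->G->plug->G
Char 5 ('E'): step: R->3, L=1; E->plug->E->R->B->L->C->refl->D->L'->A->R'->D->plug->D
Char 6 ('E'): step: R->4, L=1; E->plug->E->R->D->L->F->refl->E->L'->C->R'->A->plug->F
Char 7 ('H'): step: R->5, L=1; H->plug->C->R->H->L->G->refl->A->L'->F->R'->G->plug->G
Char 8 ('C'): step: R->6, L=1; C->plug->H->R->D->L->F->refl->E->L'->C->R'->E->plug->E
Char 9 ('G'): step: R->7, L=1; G->plug->G->R->C->L->E->refl->F->L'->D->R'->E->plug->E

Answer: EBCGDFGEE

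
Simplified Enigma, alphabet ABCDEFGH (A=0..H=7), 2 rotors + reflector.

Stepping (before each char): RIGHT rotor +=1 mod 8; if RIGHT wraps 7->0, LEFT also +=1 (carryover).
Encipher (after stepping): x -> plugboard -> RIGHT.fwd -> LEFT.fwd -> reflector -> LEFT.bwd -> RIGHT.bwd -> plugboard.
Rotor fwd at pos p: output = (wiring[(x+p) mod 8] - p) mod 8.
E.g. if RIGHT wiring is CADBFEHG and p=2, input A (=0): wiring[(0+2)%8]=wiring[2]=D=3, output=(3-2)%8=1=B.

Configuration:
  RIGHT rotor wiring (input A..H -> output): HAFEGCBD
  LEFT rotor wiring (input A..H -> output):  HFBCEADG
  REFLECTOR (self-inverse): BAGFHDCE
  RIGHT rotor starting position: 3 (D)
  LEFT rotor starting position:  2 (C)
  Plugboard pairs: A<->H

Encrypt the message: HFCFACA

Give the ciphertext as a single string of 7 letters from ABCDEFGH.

Answer: EHADGEE

Derivation:
Char 1 ('H'): step: R->4, L=2; H->plug->A->R->C->L->C->refl->G->L'->D->R'->E->plug->E
Char 2 ('F'): step: R->5, L=2; F->plug->F->R->A->L->H->refl->E->L'->F->R'->A->plug->H
Char 3 ('C'): step: R->6, L=2; C->plug->C->R->B->L->A->refl->B->L'->E->R'->H->plug->A
Char 4 ('F'): step: R->7, L=2; F->plug->F->R->H->L->D->refl->F->L'->G->R'->D->plug->D
Char 5 ('A'): step: R->0, L->3 (L advanced); A->plug->H->R->D->L->A->refl->B->L'->B->R'->G->plug->G
Char 6 ('C'): step: R->1, L=3; C->plug->C->R->D->L->A->refl->B->L'->B->R'->E->plug->E
Char 7 ('A'): step: R->2, L=3; A->plug->H->R->G->L->C->refl->G->L'->H->R'->E->plug->E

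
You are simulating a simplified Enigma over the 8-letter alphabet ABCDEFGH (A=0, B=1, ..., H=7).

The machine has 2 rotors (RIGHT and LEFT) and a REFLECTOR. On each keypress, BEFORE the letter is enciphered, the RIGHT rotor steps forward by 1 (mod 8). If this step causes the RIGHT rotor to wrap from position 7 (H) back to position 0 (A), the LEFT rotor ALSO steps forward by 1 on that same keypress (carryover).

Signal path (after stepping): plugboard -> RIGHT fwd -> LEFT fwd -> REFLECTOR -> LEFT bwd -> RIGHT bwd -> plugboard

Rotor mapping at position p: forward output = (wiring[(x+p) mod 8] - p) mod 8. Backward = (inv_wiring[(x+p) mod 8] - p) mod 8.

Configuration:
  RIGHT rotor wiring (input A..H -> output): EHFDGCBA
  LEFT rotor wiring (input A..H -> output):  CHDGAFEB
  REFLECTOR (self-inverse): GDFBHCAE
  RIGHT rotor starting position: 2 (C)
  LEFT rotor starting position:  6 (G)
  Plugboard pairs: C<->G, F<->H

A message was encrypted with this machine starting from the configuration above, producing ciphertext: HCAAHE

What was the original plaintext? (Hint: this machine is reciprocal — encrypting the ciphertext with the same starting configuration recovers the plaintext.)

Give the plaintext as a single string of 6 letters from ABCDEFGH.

Answer: BHHDFH

Derivation:
Char 1 ('H'): step: R->3, L=6; H->plug->F->R->B->L->D->refl->B->L'->D->R'->B->plug->B
Char 2 ('C'): step: R->4, L=6; C->plug->G->R->B->L->D->refl->B->L'->D->R'->F->plug->H
Char 3 ('A'): step: R->5, L=6; A->plug->A->R->F->L->A->refl->G->L'->A->R'->F->plug->H
Char 4 ('A'): step: R->6, L=6; A->plug->A->R->D->L->B->refl->D->L'->B->R'->D->plug->D
Char 5 ('H'): step: R->7, L=6; H->plug->F->R->H->L->H->refl->E->L'->C->R'->H->plug->F
Char 6 ('E'): step: R->0, L->7 (L advanced); E->plug->E->R->G->L->G->refl->A->L'->C->R'->F->plug->H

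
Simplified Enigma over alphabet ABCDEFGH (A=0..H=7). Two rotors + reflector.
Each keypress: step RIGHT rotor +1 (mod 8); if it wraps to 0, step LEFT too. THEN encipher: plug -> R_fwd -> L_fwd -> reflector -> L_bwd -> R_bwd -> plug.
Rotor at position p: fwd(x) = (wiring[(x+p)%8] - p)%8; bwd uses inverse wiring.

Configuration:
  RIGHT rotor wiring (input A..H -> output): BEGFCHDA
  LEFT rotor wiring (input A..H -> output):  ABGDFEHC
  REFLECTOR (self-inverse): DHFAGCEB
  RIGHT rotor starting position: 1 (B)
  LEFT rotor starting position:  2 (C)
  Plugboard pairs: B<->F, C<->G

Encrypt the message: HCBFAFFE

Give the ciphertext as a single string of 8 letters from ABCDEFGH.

Char 1 ('H'): step: R->2, L=2; H->plug->H->R->C->L->D->refl->A->L'->F->R'->D->plug->D
Char 2 ('C'): step: R->3, L=2; C->plug->G->R->B->L->B->refl->H->L'->H->R'->B->plug->F
Char 3 ('B'): step: R->4, L=2; B->plug->F->R->A->L->E->refl->G->L'->G->R'->A->plug->A
Char 4 ('F'): step: R->5, L=2; F->plug->B->R->G->L->G->refl->E->L'->A->R'->G->plug->C
Char 5 ('A'): step: R->6, L=2; A->plug->A->R->F->L->A->refl->D->L'->C->R'->B->plug->F
Char 6 ('F'): step: R->7, L=2; F->plug->B->R->C->L->D->refl->A->L'->F->R'->C->plug->G
Char 7 ('F'): step: R->0, L->3 (L advanced); F->plug->B->R->E->L->H->refl->B->L'->C->R'->E->plug->E
Char 8 ('E'): step: R->1, L=3; E->plug->E->R->G->L->G->refl->E->L'->D->R'->A->plug->A

Answer: DFACFGEA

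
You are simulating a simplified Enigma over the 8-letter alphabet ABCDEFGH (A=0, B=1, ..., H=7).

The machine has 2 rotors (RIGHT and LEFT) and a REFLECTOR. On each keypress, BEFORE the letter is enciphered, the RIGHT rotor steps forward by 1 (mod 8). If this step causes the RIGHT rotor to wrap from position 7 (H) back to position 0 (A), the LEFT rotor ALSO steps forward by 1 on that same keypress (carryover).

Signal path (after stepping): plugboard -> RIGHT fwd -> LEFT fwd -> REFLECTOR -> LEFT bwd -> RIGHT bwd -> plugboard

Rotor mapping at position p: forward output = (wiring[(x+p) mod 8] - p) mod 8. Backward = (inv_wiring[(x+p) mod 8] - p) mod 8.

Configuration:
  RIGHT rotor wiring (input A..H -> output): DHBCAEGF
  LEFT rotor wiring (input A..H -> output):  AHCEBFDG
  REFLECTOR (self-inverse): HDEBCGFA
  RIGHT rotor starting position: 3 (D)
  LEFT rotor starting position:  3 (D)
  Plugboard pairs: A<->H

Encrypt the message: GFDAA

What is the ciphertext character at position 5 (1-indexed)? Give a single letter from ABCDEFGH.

Char 1 ('G'): step: R->4, L=3; G->plug->G->R->F->L->F->refl->G->L'->B->R'->D->plug->D
Char 2 ('F'): step: R->5, L=3; F->plug->F->R->E->L->D->refl->B->L'->A->R'->C->plug->C
Char 3 ('D'): step: R->6, L=3; D->plug->D->R->B->L->G->refl->F->L'->F->R'->C->plug->C
Char 4 ('A'): step: R->7, L=3; A->plug->H->R->H->L->H->refl->A->L'->D->R'->E->plug->E
Char 5 ('A'): step: R->0, L->4 (L advanced); A->plug->H->R->F->L->D->refl->B->L'->B->R'->C->plug->C

C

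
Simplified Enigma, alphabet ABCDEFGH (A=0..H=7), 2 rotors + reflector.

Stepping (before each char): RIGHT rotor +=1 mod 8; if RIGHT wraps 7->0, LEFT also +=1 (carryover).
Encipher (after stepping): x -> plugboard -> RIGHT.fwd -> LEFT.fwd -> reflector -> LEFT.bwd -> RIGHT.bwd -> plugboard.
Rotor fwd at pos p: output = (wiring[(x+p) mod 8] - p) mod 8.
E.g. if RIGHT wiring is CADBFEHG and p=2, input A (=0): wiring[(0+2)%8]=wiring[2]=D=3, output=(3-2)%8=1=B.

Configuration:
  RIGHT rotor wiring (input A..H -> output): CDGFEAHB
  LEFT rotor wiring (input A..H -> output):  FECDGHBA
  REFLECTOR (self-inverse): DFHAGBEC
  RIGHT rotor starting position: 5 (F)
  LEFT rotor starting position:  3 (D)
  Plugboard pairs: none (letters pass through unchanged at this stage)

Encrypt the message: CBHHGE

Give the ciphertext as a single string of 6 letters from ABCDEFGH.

Char 1 ('C'): step: R->6, L=3; C->plug->C->R->E->L->F->refl->B->L'->G->R'->G->plug->G
Char 2 ('B'): step: R->7, L=3; B->plug->B->R->D->L->G->refl->E->L'->C->R'->A->plug->A
Char 3 ('H'): step: R->0, L->4 (L advanced); H->plug->H->R->B->L->D->refl->A->L'->F->R'->D->plug->D
Char 4 ('H'): step: R->1, L=4; H->plug->H->R->B->L->D->refl->A->L'->F->R'->B->plug->B
Char 5 ('G'): step: R->2, L=4; G->plug->G->R->A->L->C->refl->H->L'->H->R'->F->plug->F
Char 6 ('E'): step: R->3, L=4; E->plug->E->R->G->L->G->refl->E->L'->D->R'->H->plug->H

Answer: GADBFH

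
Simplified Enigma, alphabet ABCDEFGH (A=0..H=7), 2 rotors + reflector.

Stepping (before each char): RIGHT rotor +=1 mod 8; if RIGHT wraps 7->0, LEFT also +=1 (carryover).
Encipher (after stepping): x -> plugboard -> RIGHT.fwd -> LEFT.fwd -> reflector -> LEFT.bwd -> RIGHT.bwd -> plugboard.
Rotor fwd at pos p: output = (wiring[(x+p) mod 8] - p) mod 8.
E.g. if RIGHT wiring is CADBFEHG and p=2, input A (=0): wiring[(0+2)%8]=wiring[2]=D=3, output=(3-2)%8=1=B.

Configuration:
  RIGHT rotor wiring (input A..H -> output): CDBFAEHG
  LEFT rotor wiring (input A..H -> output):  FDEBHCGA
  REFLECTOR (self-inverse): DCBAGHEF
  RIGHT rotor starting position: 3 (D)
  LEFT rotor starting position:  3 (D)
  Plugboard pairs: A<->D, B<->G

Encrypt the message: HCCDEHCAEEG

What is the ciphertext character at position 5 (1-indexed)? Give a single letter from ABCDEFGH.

Char 1 ('H'): step: R->4, L=3; H->plug->H->R->B->L->E->refl->G->L'->A->R'->B->plug->G
Char 2 ('C'): step: R->5, L=3; C->plug->C->R->B->L->E->refl->G->L'->A->R'->G->plug->B
Char 3 ('C'): step: R->6, L=3; C->plug->C->R->E->L->F->refl->H->L'->C->R'->G->plug->B
Char 4 ('D'): step: R->7, L=3; D->plug->A->R->H->L->B->refl->C->L'->F->R'->G->plug->B
Char 5 ('E'): step: R->0, L->4 (L advanced); E->plug->E->R->A->L->D->refl->A->L'->G->R'->H->plug->H

H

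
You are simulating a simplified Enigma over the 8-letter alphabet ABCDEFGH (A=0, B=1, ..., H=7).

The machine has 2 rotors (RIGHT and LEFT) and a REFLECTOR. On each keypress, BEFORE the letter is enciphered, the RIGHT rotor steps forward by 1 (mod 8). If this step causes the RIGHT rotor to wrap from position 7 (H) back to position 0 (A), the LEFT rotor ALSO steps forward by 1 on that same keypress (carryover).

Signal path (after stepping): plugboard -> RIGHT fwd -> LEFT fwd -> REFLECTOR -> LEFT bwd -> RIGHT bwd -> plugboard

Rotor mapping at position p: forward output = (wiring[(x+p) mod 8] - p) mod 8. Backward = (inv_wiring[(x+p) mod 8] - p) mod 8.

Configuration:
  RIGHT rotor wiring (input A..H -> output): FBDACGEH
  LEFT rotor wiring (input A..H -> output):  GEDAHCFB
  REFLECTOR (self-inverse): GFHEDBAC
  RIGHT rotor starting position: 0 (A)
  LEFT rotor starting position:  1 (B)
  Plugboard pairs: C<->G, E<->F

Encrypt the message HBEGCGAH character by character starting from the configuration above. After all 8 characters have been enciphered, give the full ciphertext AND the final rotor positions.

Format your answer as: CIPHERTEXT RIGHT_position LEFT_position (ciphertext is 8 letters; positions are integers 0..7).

Char 1 ('H'): step: R->1, L=1; H->plug->H->R->E->L->B->refl->F->L'->H->R'->C->plug->G
Char 2 ('B'): step: R->2, L=1; B->plug->B->R->G->L->A->refl->G->L'->D->R'->G->plug->C
Char 3 ('E'): step: R->3, L=1; E->plug->F->R->C->L->H->refl->C->L'->B->R'->D->plug->D
Char 4 ('G'): step: R->4, L=1; G->plug->C->R->A->L->D->refl->E->L'->F->R'->F->plug->E
Char 5 ('C'): step: R->5, L=1; C->plug->G->R->D->L->G->refl->A->L'->G->R'->F->plug->E
Char 6 ('G'): step: R->6, L=1; G->plug->C->R->H->L->F->refl->B->L'->E->R'->G->plug->C
Char 7 ('A'): step: R->7, L=1; A->plug->A->R->A->L->D->refl->E->L'->F->R'->H->plug->H
Char 8 ('H'): step: R->0, L->2 (L advanced); H->plug->H->R->H->L->C->refl->H->L'->F->R'->A->plug->A
Final: ciphertext=GCDEECHA, RIGHT=0, LEFT=2

Answer: GCDEECHA 0 2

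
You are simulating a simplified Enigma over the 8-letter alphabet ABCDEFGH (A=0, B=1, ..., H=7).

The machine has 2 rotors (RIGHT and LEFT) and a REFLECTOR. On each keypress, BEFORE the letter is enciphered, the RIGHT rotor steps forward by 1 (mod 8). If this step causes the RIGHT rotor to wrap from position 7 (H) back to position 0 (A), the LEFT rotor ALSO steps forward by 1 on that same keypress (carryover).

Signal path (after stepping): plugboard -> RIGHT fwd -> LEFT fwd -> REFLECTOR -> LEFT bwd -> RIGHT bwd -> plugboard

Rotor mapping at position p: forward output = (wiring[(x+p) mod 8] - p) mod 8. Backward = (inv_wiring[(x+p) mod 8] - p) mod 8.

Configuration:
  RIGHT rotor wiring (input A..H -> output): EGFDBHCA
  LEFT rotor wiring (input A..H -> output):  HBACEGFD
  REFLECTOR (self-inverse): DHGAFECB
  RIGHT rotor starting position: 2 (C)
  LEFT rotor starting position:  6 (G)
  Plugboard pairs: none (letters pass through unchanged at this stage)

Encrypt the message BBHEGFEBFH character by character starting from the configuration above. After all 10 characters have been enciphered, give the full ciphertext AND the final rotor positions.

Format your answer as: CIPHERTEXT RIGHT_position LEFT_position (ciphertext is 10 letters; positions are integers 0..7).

Char 1 ('B'): step: R->3, L=6; B->plug->B->R->G->L->G->refl->C->L'->E->R'->C->plug->C
Char 2 ('B'): step: R->4, L=6; B->plug->B->R->D->L->D->refl->A->L'->H->R'->H->plug->H
Char 3 ('H'): step: R->5, L=6; H->plug->H->R->E->L->C->refl->G->L'->G->R'->G->plug->G
Char 4 ('E'): step: R->6, L=6; E->plug->E->R->H->L->A->refl->D->L'->D->R'->G->plug->G
Char 5 ('G'): step: R->7, L=6; G->plug->G->R->A->L->H->refl->B->L'->C->R'->F->plug->F
Char 6 ('F'): step: R->0, L->7 (L advanced); F->plug->F->R->H->L->G->refl->C->L'->C->R'->G->plug->G
Char 7 ('E'): step: R->1, L=7; E->plug->E->R->G->L->H->refl->B->L'->D->R'->H->plug->H
Char 8 ('B'): step: R->2, L=7; B->plug->B->R->B->L->A->refl->D->L'->E->R'->H->plug->H
Char 9 ('F'): step: R->3, L=7; F->plug->F->R->B->L->A->refl->D->L'->E->R'->C->plug->C
Char 10 ('H'): step: R->4, L=7; H->plug->H->R->H->L->G->refl->C->L'->C->R'->F->plug->F
Final: ciphertext=CHGGFGHHCF, RIGHT=4, LEFT=7

Answer: CHGGFGHHCF 4 7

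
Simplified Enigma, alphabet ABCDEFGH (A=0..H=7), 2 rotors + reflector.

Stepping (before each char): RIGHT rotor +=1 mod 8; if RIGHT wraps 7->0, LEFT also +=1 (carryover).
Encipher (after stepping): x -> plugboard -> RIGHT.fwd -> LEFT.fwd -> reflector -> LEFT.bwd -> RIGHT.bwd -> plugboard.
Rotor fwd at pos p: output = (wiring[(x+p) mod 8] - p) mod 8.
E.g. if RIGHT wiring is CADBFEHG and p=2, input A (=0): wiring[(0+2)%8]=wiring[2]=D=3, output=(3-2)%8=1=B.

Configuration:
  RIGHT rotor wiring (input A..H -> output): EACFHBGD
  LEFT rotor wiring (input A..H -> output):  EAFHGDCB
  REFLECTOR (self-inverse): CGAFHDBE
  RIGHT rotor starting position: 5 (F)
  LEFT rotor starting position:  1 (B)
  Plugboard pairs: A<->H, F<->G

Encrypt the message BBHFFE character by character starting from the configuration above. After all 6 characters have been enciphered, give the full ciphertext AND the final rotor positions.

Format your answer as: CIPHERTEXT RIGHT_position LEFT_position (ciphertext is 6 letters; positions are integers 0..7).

Answer: DFFGCG 3 2

Derivation:
Char 1 ('B'): step: R->6, L=1; B->plug->B->R->F->L->B->refl->G->L'->C->R'->D->plug->D
Char 2 ('B'): step: R->7, L=1; B->plug->B->R->F->L->B->refl->G->L'->C->R'->G->plug->F
Char 3 ('H'): step: R->0, L->2 (L advanced); H->plug->A->R->E->L->A->refl->C->L'->G->R'->G->plug->F
Char 4 ('F'): step: R->1, L=2; F->plug->G->R->C->L->E->refl->H->L'->F->R'->F->plug->G
Char 5 ('F'): step: R->2, L=2; F->plug->G->R->C->L->E->refl->H->L'->F->R'->C->plug->C
Char 6 ('E'): step: R->3, L=2; E->plug->E->R->A->L->D->refl->F->L'->B->R'->F->plug->G
Final: ciphertext=DFFGCG, RIGHT=3, LEFT=2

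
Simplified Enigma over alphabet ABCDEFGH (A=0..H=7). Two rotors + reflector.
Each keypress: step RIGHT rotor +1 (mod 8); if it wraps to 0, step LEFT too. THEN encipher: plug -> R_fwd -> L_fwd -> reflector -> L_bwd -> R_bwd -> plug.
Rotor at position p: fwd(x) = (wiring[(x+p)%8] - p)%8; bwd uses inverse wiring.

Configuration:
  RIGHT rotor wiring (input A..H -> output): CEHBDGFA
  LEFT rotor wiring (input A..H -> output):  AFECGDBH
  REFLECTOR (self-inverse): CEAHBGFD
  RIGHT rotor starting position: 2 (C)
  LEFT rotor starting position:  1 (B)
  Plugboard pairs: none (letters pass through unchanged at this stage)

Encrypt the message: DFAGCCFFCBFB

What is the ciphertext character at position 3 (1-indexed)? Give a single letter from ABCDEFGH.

Char 1 ('D'): step: R->3, L=1; D->plug->D->R->C->L->B->refl->E->L'->A->R'->B->plug->B
Char 2 ('F'): step: R->4, L=1; F->plug->F->R->A->L->E->refl->B->L'->C->R'->B->plug->B
Char 3 ('A'): step: R->5, L=1; A->plug->A->R->B->L->D->refl->H->L'->H->R'->E->plug->E

E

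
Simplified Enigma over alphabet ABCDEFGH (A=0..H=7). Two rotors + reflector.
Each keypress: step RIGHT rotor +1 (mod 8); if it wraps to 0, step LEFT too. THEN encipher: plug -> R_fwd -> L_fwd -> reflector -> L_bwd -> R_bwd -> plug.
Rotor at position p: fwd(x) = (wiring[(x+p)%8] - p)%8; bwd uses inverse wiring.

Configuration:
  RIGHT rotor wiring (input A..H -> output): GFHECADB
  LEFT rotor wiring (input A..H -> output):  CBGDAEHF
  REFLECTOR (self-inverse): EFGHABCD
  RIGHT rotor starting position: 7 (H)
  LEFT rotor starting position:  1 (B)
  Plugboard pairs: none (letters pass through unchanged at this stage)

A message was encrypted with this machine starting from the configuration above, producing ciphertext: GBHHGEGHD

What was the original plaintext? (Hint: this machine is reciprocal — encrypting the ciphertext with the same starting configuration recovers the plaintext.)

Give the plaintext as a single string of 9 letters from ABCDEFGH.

Answer: EGBAEBEGA

Derivation:
Char 1 ('G'): step: R->0, L->2 (L advanced); G->plug->G->R->D->L->C->refl->G->L'->C->R'->E->plug->E
Char 2 ('B'): step: R->1, L=2; B->plug->B->R->G->L->A->refl->E->L'->A->R'->G->plug->G
Char 3 ('H'): step: R->2, L=2; H->plug->H->R->D->L->C->refl->G->L'->C->R'->B->plug->B
Char 4 ('H'): step: R->3, L=2; H->plug->H->R->E->L->F->refl->B->L'->B->R'->A->plug->A
Char 5 ('G'): step: R->4, L=2; G->plug->G->R->D->L->C->refl->G->L'->C->R'->E->plug->E
Char 6 ('E'): step: R->5, L=2; E->plug->E->R->A->L->E->refl->A->L'->G->R'->B->plug->B
Char 7 ('G'): step: R->6, L=2; G->plug->G->R->E->L->F->refl->B->L'->B->R'->E->plug->E
Char 8 ('H'): step: R->7, L=2; H->plug->H->R->E->L->F->refl->B->L'->B->R'->G->plug->G
Char 9 ('D'): step: R->0, L->3 (L advanced); D->plug->D->R->E->L->C->refl->G->L'->G->R'->A->plug->A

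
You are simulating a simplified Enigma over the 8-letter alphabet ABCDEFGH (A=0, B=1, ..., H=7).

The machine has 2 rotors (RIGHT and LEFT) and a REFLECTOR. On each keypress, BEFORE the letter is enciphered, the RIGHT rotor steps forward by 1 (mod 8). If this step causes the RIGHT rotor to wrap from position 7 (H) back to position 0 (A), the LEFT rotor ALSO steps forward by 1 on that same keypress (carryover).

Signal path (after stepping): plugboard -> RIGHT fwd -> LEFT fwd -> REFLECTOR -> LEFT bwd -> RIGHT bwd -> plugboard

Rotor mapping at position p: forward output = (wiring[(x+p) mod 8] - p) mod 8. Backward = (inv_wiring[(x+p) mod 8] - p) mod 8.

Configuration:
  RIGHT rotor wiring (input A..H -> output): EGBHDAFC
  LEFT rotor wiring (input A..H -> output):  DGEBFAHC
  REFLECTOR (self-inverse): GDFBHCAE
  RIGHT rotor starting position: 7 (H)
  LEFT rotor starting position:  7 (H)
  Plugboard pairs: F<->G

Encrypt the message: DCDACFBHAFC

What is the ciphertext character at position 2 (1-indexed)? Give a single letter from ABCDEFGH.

Char 1 ('D'): step: R->0, L->0 (L advanced); D->plug->D->R->H->L->C->refl->F->L'->E->R'->A->plug->A
Char 2 ('C'): step: R->1, L=0; C->plug->C->R->G->L->H->refl->E->L'->C->R'->D->plug->D

D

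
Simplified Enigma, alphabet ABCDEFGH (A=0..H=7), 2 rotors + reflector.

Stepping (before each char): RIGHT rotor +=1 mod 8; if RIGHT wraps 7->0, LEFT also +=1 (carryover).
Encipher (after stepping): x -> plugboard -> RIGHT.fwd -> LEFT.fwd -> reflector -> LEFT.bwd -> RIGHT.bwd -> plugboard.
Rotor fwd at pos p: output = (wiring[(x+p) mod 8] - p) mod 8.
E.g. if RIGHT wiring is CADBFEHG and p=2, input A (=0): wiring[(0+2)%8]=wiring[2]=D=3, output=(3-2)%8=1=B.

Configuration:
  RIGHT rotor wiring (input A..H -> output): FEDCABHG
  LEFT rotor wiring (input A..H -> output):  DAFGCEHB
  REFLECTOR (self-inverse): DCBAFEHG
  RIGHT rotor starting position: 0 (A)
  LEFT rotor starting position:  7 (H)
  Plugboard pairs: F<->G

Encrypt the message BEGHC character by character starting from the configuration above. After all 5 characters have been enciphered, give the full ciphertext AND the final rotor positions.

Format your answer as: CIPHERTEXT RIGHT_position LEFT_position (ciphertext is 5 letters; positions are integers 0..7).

Answer: EDHEG 5 7

Derivation:
Char 1 ('B'): step: R->1, L=7; B->plug->B->R->C->L->B->refl->C->L'->A->R'->E->plug->E
Char 2 ('E'): step: R->2, L=7; E->plug->E->R->F->L->D->refl->A->L'->H->R'->D->plug->D
Char 3 ('G'): step: R->3, L=7; G->plug->F->R->C->L->B->refl->C->L'->A->R'->H->plug->H
Char 4 ('H'): step: R->4, L=7; H->plug->H->R->G->L->F->refl->E->L'->B->R'->E->plug->E
Char 5 ('C'): step: R->5, L=7; C->plug->C->R->B->L->E->refl->F->L'->G->R'->F->plug->G
Final: ciphertext=EDHEG, RIGHT=5, LEFT=7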